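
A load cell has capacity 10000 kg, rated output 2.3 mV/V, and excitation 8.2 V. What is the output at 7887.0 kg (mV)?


Vout = rated_output * Vex * (load / capacity).
Vout = 2.3 * 8.2 * (7887.0 / 10000)
Vout = 2.3 * 8.2 * 0.7887
Vout = 14.875 mV

14.875 mV


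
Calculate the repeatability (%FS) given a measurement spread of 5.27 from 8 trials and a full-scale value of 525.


Repeatability = (spread / full scale) * 100%.
R = (5.27 / 525) * 100
R = 1.004 %FS

1.004 %FS


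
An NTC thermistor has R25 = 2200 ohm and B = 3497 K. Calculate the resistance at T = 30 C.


NTC thermistor equation: Rt = R25 * exp(B * (1/T - 1/T25)).
T in Kelvin: 303.15 K, T25 = 298.15 K
1/T - 1/T25 = 1/303.15 - 1/298.15 = -5.532e-05
B * (1/T - 1/T25) = 3497 * -5.532e-05 = -0.1935
Rt = 2200 * exp(-0.1935) = 1813.0 ohm

1813.0 ohm


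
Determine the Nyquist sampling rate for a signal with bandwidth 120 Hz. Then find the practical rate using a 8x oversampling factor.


By Nyquist theorem, fs_min = 2 * fmax.
fs_min = 2 * 120 = 240 Hz
Practical rate = 8 * fs_min = 8 * 240 = 1920 Hz

fs_min = 240 Hz, fs_practical = 1920 Hz


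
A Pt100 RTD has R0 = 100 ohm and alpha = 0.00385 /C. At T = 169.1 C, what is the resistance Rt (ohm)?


The RTD equation: Rt = R0 * (1 + alpha * T).
Rt = 100 * (1 + 0.00385 * 169.1)
Rt = 100 * (1 + 0.651035)
Rt = 100 * 1.651035
Rt = 165.103 ohm

165.103 ohm


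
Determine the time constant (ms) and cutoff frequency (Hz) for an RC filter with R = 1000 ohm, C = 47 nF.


Time constant: tau = R * C.
tau = 1000 * 4.70e-08 = 4.7e-05 s
tau = 0.047 ms
Cutoff frequency: fc = 1 / (2*pi*R*C).
fc = 1 / (2*pi*4.7e-05) = 3386.28 Hz

tau = 0.047 ms, fc = 3386.28 Hz


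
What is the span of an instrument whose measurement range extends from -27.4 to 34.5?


Span = upper range - lower range.
Span = 34.5 - (-27.4)
Span = 61.9

61.9


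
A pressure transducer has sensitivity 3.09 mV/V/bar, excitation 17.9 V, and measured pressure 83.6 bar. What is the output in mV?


Output = sensitivity * Vex * P.
Vout = 3.09 * 17.9 * 83.6
Vout = 55.311 * 83.6
Vout = 4624.0 mV

4624.0 mV


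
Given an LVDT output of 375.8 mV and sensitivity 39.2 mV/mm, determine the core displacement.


Displacement = Vout / sensitivity.
d = 375.8 / 39.2
d = 9.587 mm

9.587 mm


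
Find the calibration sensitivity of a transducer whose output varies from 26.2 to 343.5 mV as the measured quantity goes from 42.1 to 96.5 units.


Sensitivity = (y2 - y1) / (x2 - x1).
S = (343.5 - 26.2) / (96.5 - 42.1)
S = 317.3 / 54.4
S = 5.8327 mV/unit

5.8327 mV/unit


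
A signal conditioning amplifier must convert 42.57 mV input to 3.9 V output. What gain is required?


Gain = Vout / Vin (converting to same units).
G = 3.9 V / 42.57 mV
G = 3900.0 mV / 42.57 mV
G = 91.61

91.61


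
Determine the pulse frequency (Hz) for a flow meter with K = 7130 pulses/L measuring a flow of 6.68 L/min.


Frequency = K * Q / 60 (converting L/min to L/s).
f = 7130 * 6.68 / 60
f = 47628.4 / 60
f = 793.81 Hz

793.81 Hz


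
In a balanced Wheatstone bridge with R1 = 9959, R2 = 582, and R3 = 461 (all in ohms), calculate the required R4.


At balance: R1*R4 = R2*R3, so R4 = R2*R3/R1.
R4 = 582 * 461 / 9959
R4 = 268302 / 9959
R4 = 26.94 ohm

26.94 ohm


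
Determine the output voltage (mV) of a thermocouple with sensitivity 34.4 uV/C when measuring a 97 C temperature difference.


The thermocouple output V = sensitivity * dT.
V = 34.4 uV/C * 97 C
V = 3336.8 uV
V = 3.337 mV

3.337 mV


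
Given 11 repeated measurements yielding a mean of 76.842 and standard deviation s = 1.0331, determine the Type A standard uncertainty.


The standard uncertainty for Type A evaluation is u = s / sqrt(n).
u = 1.0331 / sqrt(11)
u = 1.0331 / 3.3166
u = 0.3115

0.3115


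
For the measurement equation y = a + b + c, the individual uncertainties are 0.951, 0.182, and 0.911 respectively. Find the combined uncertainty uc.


For a sum of independent quantities, uc = sqrt(u1^2 + u2^2 + u3^2).
uc = sqrt(0.951^2 + 0.182^2 + 0.911^2)
uc = sqrt(0.904401 + 0.033124 + 0.829921)
uc = 1.3295

1.3295


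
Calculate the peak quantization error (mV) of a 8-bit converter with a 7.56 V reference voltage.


The maximum quantization error is +/- LSB/2.
LSB = Vref / 2^n = 7.56 / 256 = 0.02953125 V
Max error = LSB / 2 = 0.02953125 / 2 = 0.01476562 V
Max error = 14.7656 mV

14.7656 mV


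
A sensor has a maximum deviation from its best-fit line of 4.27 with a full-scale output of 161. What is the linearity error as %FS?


Linearity error = (max deviation / full scale) * 100%.
Linearity = (4.27 / 161) * 100
Linearity = 2.652 %FS

2.652 %FS


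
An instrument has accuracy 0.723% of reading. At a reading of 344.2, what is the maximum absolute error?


Absolute error = (accuracy% / 100) * reading.
Error = (0.723 / 100) * 344.2
Error = 0.00723 * 344.2
Error = 2.4886

2.4886


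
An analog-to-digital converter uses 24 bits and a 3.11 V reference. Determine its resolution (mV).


The resolution (LSB) of an ADC is Vref / 2^n.
LSB = 3.11 / 2^24
LSB = 3.11 / 16777216
LSB = 1.9e-07 V = 0.00018537 mV

0.00018537 mV


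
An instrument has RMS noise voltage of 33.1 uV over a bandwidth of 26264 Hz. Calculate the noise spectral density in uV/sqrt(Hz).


Noise spectral density = Vrms / sqrt(BW).
NSD = 33.1 / sqrt(26264)
NSD = 33.1 / 162.0617
NSD = 0.2042 uV/sqrt(Hz)

0.2042 uV/sqrt(Hz)


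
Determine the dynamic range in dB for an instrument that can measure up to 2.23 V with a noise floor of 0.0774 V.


Dynamic range = 20 * log10(Vmax / Vnoise).
DR = 20 * log10(2.23 / 0.0774)
DR = 20 * log10(28.81)
DR = 29.19 dB

29.19 dB


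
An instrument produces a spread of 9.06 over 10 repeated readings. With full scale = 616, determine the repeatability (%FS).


Repeatability = (spread / full scale) * 100%.
R = (9.06 / 616) * 100
R = 1.471 %FS

1.471 %FS


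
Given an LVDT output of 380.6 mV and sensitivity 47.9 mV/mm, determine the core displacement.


Displacement = Vout / sensitivity.
d = 380.6 / 47.9
d = 7.946 mm

7.946 mm


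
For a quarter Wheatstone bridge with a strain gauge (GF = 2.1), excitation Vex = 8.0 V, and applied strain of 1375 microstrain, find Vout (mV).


Quarter bridge output: Vout = (GF * epsilon * Vex) / 4.
Vout = (2.1 * 1375e-6 * 8.0) / 4
Vout = 0.0231 / 4 V
Vout = 0.005775 V = 5.775 mV

5.775 mV


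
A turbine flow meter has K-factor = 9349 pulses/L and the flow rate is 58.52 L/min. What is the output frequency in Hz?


Frequency = K * Q / 60 (converting L/min to L/s).
f = 9349 * 58.52 / 60
f = 547103.48 / 60
f = 9118.39 Hz

9118.39 Hz


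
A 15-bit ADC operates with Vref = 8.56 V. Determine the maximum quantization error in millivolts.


The maximum quantization error is +/- LSB/2.
LSB = Vref / 2^n = 8.56 / 32768 = 0.00026123 V
Max error = LSB / 2 = 0.00026123 / 2 = 0.00013062 V
Max error = 0.1306 mV

0.1306 mV


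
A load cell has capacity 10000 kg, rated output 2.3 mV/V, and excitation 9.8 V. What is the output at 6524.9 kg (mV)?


Vout = rated_output * Vex * (load / capacity).
Vout = 2.3 * 9.8 * (6524.9 / 10000)
Vout = 2.3 * 9.8 * 0.65249
Vout = 14.707 mV

14.707 mV


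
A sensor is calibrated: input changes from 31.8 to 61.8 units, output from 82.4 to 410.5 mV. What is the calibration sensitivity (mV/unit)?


Sensitivity = (y2 - y1) / (x2 - x1).
S = (410.5 - 82.4) / (61.8 - 31.8)
S = 328.1 / 30.0
S = 10.9367 mV/unit

10.9367 mV/unit


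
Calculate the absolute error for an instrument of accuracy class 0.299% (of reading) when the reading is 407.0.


Absolute error = (accuracy% / 100) * reading.
Error = (0.299 / 100) * 407.0
Error = 0.00299 * 407.0
Error = 1.2169

1.2169


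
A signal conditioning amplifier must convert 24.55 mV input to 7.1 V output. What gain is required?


Gain = Vout / Vin (converting to same units).
G = 7.1 V / 24.55 mV
G = 7100.0 mV / 24.55 mV
G = 289.21

289.21


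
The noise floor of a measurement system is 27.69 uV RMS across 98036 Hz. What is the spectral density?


Noise spectral density = Vrms / sqrt(BW).
NSD = 27.69 / sqrt(98036)
NSD = 27.69 / 313.107
NSD = 0.0884 uV/sqrt(Hz)

0.0884 uV/sqrt(Hz)


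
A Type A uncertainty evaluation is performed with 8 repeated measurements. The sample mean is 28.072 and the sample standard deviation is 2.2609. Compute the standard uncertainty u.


The standard uncertainty for Type A evaluation is u = s / sqrt(n).
u = 2.2609 / sqrt(8)
u = 2.2609 / 2.8284
u = 0.7993

0.7993


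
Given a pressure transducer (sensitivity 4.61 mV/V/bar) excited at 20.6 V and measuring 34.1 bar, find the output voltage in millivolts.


Output = sensitivity * Vex * P.
Vout = 4.61 * 20.6 * 34.1
Vout = 94.966 * 34.1
Vout = 3238.34 mV

3238.34 mV


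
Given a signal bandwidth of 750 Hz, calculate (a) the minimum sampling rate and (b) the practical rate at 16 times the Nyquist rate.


By Nyquist theorem, fs_min = 2 * fmax.
fs_min = 2 * 750 = 1500 Hz
Practical rate = 16 * fs_min = 16 * 1500 = 24000 Hz

fs_min = 1500 Hz, fs_practical = 24000 Hz


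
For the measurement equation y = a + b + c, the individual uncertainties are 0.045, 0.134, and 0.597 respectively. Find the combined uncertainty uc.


For a sum of independent quantities, uc = sqrt(u1^2 + u2^2 + u3^2).
uc = sqrt(0.045^2 + 0.134^2 + 0.597^2)
uc = sqrt(0.002025 + 0.017956 + 0.356409)
uc = 0.6135

0.6135


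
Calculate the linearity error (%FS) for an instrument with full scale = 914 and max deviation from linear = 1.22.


Linearity error = (max deviation / full scale) * 100%.
Linearity = (1.22 / 914) * 100
Linearity = 0.133 %FS

0.133 %FS


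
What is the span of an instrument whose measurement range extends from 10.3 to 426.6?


Span = upper range - lower range.
Span = 426.6 - (10.3)
Span = 416.3

416.3


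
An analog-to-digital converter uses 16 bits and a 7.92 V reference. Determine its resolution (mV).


The resolution (LSB) of an ADC is Vref / 2^n.
LSB = 7.92 / 2^16
LSB = 7.92 / 65536
LSB = 0.00012085 V = 0.12084961 mV

0.12084961 mV


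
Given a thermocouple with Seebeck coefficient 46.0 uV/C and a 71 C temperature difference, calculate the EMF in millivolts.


The thermocouple output V = sensitivity * dT.
V = 46.0 uV/C * 71 C
V = 3266.0 uV
V = 3.266 mV

3.266 mV


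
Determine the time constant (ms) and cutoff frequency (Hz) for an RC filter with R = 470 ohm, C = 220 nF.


Time constant: tau = R * C.
tau = 470 * 2.20e-07 = 0.0001034 s
tau = 0.1034 ms
Cutoff frequency: fc = 1 / (2*pi*R*C).
fc = 1 / (2*pi*0.0001034) = 1539.22 Hz

tau = 0.1034 ms, fc = 1539.22 Hz


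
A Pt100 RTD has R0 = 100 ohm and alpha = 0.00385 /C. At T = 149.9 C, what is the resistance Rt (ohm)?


The RTD equation: Rt = R0 * (1 + alpha * T).
Rt = 100 * (1 + 0.00385 * 149.9)
Rt = 100 * (1 + 0.577115)
Rt = 100 * 1.577115
Rt = 157.712 ohm

157.712 ohm


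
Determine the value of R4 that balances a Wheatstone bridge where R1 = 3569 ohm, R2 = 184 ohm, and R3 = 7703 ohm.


At balance: R1*R4 = R2*R3, so R4 = R2*R3/R1.
R4 = 184 * 7703 / 3569
R4 = 1417352 / 3569
R4 = 397.13 ohm

397.13 ohm


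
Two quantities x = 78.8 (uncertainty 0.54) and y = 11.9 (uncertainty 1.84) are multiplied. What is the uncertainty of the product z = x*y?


For a product z = x*y, the relative uncertainty is:
uz/z = sqrt((ux/x)^2 + (uy/y)^2)
Relative uncertainties: ux/x = 0.54/78.8 = 0.006853
uy/y = 1.84/11.9 = 0.154622
z = 78.8 * 11.9 = 937.7
uz = 937.7 * sqrt(0.006853^2 + 0.154622^2) = 145.134

145.134


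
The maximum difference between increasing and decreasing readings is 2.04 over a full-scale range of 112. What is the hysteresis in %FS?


Hysteresis = (max difference / full scale) * 100%.
H = (2.04 / 112) * 100
H = 1.821 %FS

1.821 %FS


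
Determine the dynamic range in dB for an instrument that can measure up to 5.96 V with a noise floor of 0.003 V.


Dynamic range = 20 * log10(Vmax / Vnoise).
DR = 20 * log10(5.96 / 0.003)
DR = 20 * log10(1986.67)
DR = 65.96 dB

65.96 dB


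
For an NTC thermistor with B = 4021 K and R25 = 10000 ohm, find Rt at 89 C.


NTC thermistor equation: Rt = R25 * exp(B * (1/T - 1/T25)).
T in Kelvin: 362.15 K, T25 = 298.15 K
1/T - 1/T25 = 1/362.15 - 1/298.15 = -0.00059273
B * (1/T - 1/T25) = 4021 * -0.00059273 = -2.3834
Rt = 10000 * exp(-2.3834) = 922.4 ohm

922.4 ohm


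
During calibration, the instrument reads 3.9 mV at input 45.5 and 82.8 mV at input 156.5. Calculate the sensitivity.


Sensitivity = (y2 - y1) / (x2 - x1).
S = (82.8 - 3.9) / (156.5 - 45.5)
S = 78.9 / 111.0
S = 0.7108 mV/unit

0.7108 mV/unit


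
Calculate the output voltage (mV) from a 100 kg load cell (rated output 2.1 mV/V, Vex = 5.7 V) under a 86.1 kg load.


Vout = rated_output * Vex * (load / capacity).
Vout = 2.1 * 5.7 * (86.1 / 100)
Vout = 2.1 * 5.7 * 0.861
Vout = 10.306 mV

10.306 mV


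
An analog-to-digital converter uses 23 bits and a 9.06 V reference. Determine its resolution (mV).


The resolution (LSB) of an ADC is Vref / 2^n.
LSB = 9.06 / 2^23
LSB = 9.06 / 8388608
LSB = 1.08e-06 V = 0.00108004 mV

0.00108004 mV


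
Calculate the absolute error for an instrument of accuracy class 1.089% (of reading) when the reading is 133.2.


Absolute error = (accuracy% / 100) * reading.
Error = (1.089 / 100) * 133.2
Error = 0.01089 * 133.2
Error = 1.4505

1.4505


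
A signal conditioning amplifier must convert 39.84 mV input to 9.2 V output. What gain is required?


Gain = Vout / Vin (converting to same units).
G = 9.2 V / 39.84 mV
G = 9200.0 mV / 39.84 mV
G = 230.92

230.92


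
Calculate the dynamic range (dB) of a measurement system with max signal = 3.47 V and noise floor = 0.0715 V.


Dynamic range = 20 * log10(Vmax / Vnoise).
DR = 20 * log10(3.47 / 0.0715)
DR = 20 * log10(48.53)
DR = 33.72 dB

33.72 dB


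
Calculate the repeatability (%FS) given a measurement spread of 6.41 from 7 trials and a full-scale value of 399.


Repeatability = (spread / full scale) * 100%.
R = (6.41 / 399) * 100
R = 1.607 %FS

1.607 %FS


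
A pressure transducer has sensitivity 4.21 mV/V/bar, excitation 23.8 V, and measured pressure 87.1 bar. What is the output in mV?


Output = sensitivity * Vex * P.
Vout = 4.21 * 23.8 * 87.1
Vout = 100.198 * 87.1
Vout = 8727.25 mV

8727.25 mV


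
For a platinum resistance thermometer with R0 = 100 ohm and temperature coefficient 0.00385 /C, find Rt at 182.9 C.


The RTD equation: Rt = R0 * (1 + alpha * T).
Rt = 100 * (1 + 0.00385 * 182.9)
Rt = 100 * (1 + 0.704165)
Rt = 100 * 1.704165
Rt = 170.417 ohm

170.417 ohm


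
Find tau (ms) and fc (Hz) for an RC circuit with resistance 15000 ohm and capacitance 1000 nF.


Time constant: tau = R * C.
tau = 15000 * 1.00e-06 = 0.015 s
tau = 15.0 ms
Cutoff frequency: fc = 1 / (2*pi*R*C).
fc = 1 / (2*pi*0.015) = 10.61 Hz

tau = 15.0 ms, fc = 10.61 Hz


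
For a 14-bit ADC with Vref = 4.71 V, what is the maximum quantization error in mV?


The maximum quantization error is +/- LSB/2.
LSB = Vref / 2^n = 4.71 / 16384 = 0.00028748 V
Max error = LSB / 2 = 0.00028748 / 2 = 0.00014374 V
Max error = 0.1437 mV

0.1437 mV


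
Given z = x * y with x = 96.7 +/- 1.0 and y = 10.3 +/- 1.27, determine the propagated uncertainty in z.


For a product z = x*y, the relative uncertainty is:
uz/z = sqrt((ux/x)^2 + (uy/y)^2)
Relative uncertainties: ux/x = 1.0/96.7 = 0.010341
uy/y = 1.27/10.3 = 0.123301
z = 96.7 * 10.3 = 996.0
uz = 996.0 * sqrt(0.010341^2 + 0.123301^2) = 123.24

123.24


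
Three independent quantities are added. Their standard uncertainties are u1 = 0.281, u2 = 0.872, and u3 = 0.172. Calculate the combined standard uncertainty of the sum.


For a sum of independent quantities, uc = sqrt(u1^2 + u2^2 + u3^2).
uc = sqrt(0.281^2 + 0.872^2 + 0.172^2)
uc = sqrt(0.078961 + 0.760384 + 0.029584)
uc = 0.9322

0.9322


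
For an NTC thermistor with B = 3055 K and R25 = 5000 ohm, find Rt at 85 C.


NTC thermistor equation: Rt = R25 * exp(B * (1/T - 1/T25)).
T in Kelvin: 358.15 K, T25 = 298.15 K
1/T - 1/T25 = 1/358.15 - 1/298.15 = -0.00056189
B * (1/T - 1/T25) = 3055 * -0.00056189 = -1.7166
Rt = 5000 * exp(-1.7166) = 898.4 ohm

898.4 ohm


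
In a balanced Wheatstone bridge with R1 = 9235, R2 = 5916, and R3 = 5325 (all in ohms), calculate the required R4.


At balance: R1*R4 = R2*R3, so R4 = R2*R3/R1.
R4 = 5916 * 5325 / 9235
R4 = 31502700 / 9235
R4 = 3411.23 ohm

3411.23 ohm


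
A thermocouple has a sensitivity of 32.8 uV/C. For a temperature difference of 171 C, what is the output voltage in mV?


The thermocouple output V = sensitivity * dT.
V = 32.8 uV/C * 171 C
V = 5608.8 uV
V = 5.609 mV

5.609 mV


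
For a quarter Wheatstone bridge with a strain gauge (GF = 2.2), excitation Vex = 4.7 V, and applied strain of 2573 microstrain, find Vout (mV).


Quarter bridge output: Vout = (GF * epsilon * Vex) / 4.
Vout = (2.2 * 2573e-6 * 4.7) / 4
Vout = 0.02660482 / 4 V
Vout = 0.00665121 V = 6.6512 mV

6.6512 mV


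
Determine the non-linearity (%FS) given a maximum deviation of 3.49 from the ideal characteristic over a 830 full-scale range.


Linearity error = (max deviation / full scale) * 100%.
Linearity = (3.49 / 830) * 100
Linearity = 0.42 %FS

0.42 %FS


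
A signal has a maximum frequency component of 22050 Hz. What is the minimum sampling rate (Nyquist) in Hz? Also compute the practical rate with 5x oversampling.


By Nyquist theorem, fs_min = 2 * fmax.
fs_min = 2 * 22050 = 44100 Hz
Practical rate = 5 * fs_min = 5 * 44100 = 220500 Hz

fs_min = 44100 Hz, fs_practical = 220500 Hz


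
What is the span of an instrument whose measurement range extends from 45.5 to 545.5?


Span = upper range - lower range.
Span = 545.5 - (45.5)
Span = 500.0

500.0


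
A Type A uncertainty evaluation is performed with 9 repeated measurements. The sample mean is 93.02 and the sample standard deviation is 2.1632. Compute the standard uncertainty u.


The standard uncertainty for Type A evaluation is u = s / sqrt(n).
u = 2.1632 / sqrt(9)
u = 2.1632 / 3.0
u = 0.7211

0.7211


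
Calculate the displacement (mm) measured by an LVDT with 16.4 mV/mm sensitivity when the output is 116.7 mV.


Displacement = Vout / sensitivity.
d = 116.7 / 16.4
d = 7.116 mm

7.116 mm


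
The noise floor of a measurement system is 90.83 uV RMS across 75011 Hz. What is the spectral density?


Noise spectral density = Vrms / sqrt(BW).
NSD = 90.83 / sqrt(75011)
NSD = 90.83 / 273.8814
NSD = 0.3316 uV/sqrt(Hz)

0.3316 uV/sqrt(Hz)


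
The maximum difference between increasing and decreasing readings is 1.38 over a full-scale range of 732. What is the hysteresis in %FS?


Hysteresis = (max difference / full scale) * 100%.
H = (1.38 / 732) * 100
H = 0.189 %FS

0.189 %FS


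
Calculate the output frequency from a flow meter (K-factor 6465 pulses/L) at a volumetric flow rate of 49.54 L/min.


Frequency = K * Q / 60 (converting L/min to L/s).
f = 6465 * 49.54 / 60
f = 320276.1 / 60
f = 5337.93 Hz

5337.93 Hz


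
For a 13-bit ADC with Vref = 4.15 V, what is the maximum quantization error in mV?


The maximum quantization error is +/- LSB/2.
LSB = Vref / 2^n = 4.15 / 8192 = 0.00050659 V
Max error = LSB / 2 = 0.00050659 / 2 = 0.0002533 V
Max error = 0.2533 mV

0.2533 mV


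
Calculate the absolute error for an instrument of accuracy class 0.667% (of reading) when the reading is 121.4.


Absolute error = (accuracy% / 100) * reading.
Error = (0.667 / 100) * 121.4
Error = 0.00667 * 121.4
Error = 0.8097

0.8097


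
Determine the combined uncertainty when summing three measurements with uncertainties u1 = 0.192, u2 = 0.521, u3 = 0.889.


For a sum of independent quantities, uc = sqrt(u1^2 + u2^2 + u3^2).
uc = sqrt(0.192^2 + 0.521^2 + 0.889^2)
uc = sqrt(0.036864 + 0.271441 + 0.790321)
uc = 1.0482

1.0482


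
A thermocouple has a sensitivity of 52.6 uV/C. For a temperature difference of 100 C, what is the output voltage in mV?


The thermocouple output V = sensitivity * dT.
V = 52.6 uV/C * 100 C
V = 5260.0 uV
V = 5.26 mV

5.26 mV


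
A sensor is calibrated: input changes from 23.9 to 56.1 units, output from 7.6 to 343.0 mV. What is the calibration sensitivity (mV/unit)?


Sensitivity = (y2 - y1) / (x2 - x1).
S = (343.0 - 7.6) / (56.1 - 23.9)
S = 335.4 / 32.2
S = 10.4161 mV/unit

10.4161 mV/unit


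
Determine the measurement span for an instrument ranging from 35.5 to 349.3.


Span = upper range - lower range.
Span = 349.3 - (35.5)
Span = 313.8

313.8


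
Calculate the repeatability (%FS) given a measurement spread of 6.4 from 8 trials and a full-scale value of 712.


Repeatability = (spread / full scale) * 100%.
R = (6.4 / 712) * 100
R = 0.899 %FS

0.899 %FS


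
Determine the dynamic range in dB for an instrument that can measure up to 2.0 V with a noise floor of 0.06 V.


Dynamic range = 20 * log10(Vmax / Vnoise).
DR = 20 * log10(2.0 / 0.06)
DR = 20 * log10(33.33)
DR = 30.46 dB

30.46 dB


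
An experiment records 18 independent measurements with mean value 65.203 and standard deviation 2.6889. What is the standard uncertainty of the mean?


The standard uncertainty for Type A evaluation is u = s / sqrt(n).
u = 2.6889 / sqrt(18)
u = 2.6889 / 4.2426
u = 0.6338

0.6338


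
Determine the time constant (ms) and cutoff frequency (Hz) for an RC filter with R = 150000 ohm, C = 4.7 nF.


Time constant: tau = R * C.
tau = 150000 * 4.70e-09 = 0.000705 s
tau = 0.705 ms
Cutoff frequency: fc = 1 / (2*pi*R*C).
fc = 1 / (2*pi*0.000705) = 225.75 Hz

tau = 0.705 ms, fc = 225.75 Hz


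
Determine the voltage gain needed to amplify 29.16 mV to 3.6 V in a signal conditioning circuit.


Gain = Vout / Vin (converting to same units).
G = 3.6 V / 29.16 mV
G = 3600.0 mV / 29.16 mV
G = 123.46

123.46


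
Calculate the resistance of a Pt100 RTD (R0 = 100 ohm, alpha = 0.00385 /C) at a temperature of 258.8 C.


The RTD equation: Rt = R0 * (1 + alpha * T).
Rt = 100 * (1 + 0.00385 * 258.8)
Rt = 100 * (1 + 0.99638)
Rt = 100 * 1.99638
Rt = 199.638 ohm

199.638 ohm


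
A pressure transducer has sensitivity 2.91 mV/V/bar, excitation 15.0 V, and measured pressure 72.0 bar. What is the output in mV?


Output = sensitivity * Vex * P.
Vout = 2.91 * 15.0 * 72.0
Vout = 43.65 * 72.0
Vout = 3142.8 mV

3142.8 mV


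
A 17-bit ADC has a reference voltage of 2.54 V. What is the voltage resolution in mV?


The resolution (LSB) of an ADC is Vref / 2^n.
LSB = 2.54 / 2^17
LSB = 2.54 / 131072
LSB = 1.938e-05 V = 0.01937866 mV

0.01937866 mV


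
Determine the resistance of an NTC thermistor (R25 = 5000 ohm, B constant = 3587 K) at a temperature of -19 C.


NTC thermistor equation: Rt = R25 * exp(B * (1/T - 1/T25)).
T in Kelvin: 254.15 K, T25 = 298.15 K
1/T - 1/T25 = 1/254.15 - 1/298.15 = 0.00058067
B * (1/T - 1/T25) = 3587 * 0.00058067 = 2.0829
Rt = 5000 * exp(2.0829) = 40136.8 ohm

40136.8 ohm


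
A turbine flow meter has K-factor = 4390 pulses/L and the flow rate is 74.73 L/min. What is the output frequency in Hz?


Frequency = K * Q / 60 (converting L/min to L/s).
f = 4390 * 74.73 / 60
f = 328064.7 / 60
f = 5467.74 Hz

5467.74 Hz


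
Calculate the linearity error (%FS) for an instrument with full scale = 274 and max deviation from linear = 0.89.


Linearity error = (max deviation / full scale) * 100%.
Linearity = (0.89 / 274) * 100
Linearity = 0.325 %FS

0.325 %FS


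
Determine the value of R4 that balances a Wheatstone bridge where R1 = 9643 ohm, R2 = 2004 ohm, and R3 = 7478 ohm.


At balance: R1*R4 = R2*R3, so R4 = R2*R3/R1.
R4 = 2004 * 7478 / 9643
R4 = 14985912 / 9643
R4 = 1554.07 ohm

1554.07 ohm


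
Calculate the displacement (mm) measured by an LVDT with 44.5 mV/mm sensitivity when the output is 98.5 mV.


Displacement = Vout / sensitivity.
d = 98.5 / 44.5
d = 2.213 mm

2.213 mm


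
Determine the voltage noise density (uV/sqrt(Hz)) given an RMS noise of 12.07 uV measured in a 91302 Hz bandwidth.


Noise spectral density = Vrms / sqrt(BW).
NSD = 12.07 / sqrt(91302)
NSD = 12.07 / 302.1622
NSD = 0.0399 uV/sqrt(Hz)

0.0399 uV/sqrt(Hz)


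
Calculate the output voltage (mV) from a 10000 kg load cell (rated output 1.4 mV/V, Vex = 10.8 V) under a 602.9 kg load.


Vout = rated_output * Vex * (load / capacity).
Vout = 1.4 * 10.8 * (602.9 / 10000)
Vout = 1.4 * 10.8 * 0.06029
Vout = 0.912 mV

0.912 mV


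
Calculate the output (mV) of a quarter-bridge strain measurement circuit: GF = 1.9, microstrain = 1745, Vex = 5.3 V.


Quarter bridge output: Vout = (GF * epsilon * Vex) / 4.
Vout = (1.9 * 1745e-6 * 5.3) / 4
Vout = 0.01757215 / 4 V
Vout = 0.00439304 V = 4.393 mV

4.393 mV


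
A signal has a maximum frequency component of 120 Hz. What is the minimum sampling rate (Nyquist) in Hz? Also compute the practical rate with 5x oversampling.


By Nyquist theorem, fs_min = 2 * fmax.
fs_min = 2 * 120 = 240 Hz
Practical rate = 5 * fs_min = 5 * 240 = 1200 Hz

fs_min = 240 Hz, fs_practical = 1200 Hz


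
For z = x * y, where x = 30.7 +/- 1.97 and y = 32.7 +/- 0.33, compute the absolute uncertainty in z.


For a product z = x*y, the relative uncertainty is:
uz/z = sqrt((ux/x)^2 + (uy/y)^2)
Relative uncertainties: ux/x = 1.97/30.7 = 0.064169
uy/y = 0.33/32.7 = 0.010092
z = 30.7 * 32.7 = 1003.9
uz = 1003.9 * sqrt(0.064169^2 + 0.010092^2) = 65.211

65.211


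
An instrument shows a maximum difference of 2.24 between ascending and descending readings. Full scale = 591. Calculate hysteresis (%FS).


Hysteresis = (max difference / full scale) * 100%.
H = (2.24 / 591) * 100
H = 0.379 %FS

0.379 %FS


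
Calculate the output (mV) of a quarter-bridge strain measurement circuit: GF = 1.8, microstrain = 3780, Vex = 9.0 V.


Quarter bridge output: Vout = (GF * epsilon * Vex) / 4.
Vout = (1.8 * 3780e-6 * 9.0) / 4
Vout = 0.061236 / 4 V
Vout = 0.015309 V = 15.309 mV

15.309 mV


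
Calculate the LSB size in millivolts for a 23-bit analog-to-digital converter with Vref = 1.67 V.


The resolution (LSB) of an ADC is Vref / 2^n.
LSB = 1.67 / 2^23
LSB = 1.67 / 8388608
LSB = 2e-07 V = 0.00019908 mV

0.00019908 mV


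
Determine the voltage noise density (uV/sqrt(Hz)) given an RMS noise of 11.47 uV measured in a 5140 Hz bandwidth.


Noise spectral density = Vrms / sqrt(BW).
NSD = 11.47 / sqrt(5140)
NSD = 11.47 / 71.6938
NSD = 0.16 uV/sqrt(Hz)

0.16 uV/sqrt(Hz)


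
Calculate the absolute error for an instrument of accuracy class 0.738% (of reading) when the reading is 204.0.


Absolute error = (accuracy% / 100) * reading.
Error = (0.738 / 100) * 204.0
Error = 0.00738 * 204.0
Error = 1.5055

1.5055


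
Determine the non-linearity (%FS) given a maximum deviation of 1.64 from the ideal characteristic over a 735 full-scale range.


Linearity error = (max deviation / full scale) * 100%.
Linearity = (1.64 / 735) * 100
Linearity = 0.223 %FS

0.223 %FS


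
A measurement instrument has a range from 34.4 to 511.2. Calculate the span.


Span = upper range - lower range.
Span = 511.2 - (34.4)
Span = 476.8

476.8


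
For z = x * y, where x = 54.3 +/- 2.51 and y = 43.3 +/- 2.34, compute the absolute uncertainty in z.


For a product z = x*y, the relative uncertainty is:
uz/z = sqrt((ux/x)^2 + (uy/y)^2)
Relative uncertainties: ux/x = 2.51/54.3 = 0.046225
uy/y = 2.34/43.3 = 0.054042
z = 54.3 * 43.3 = 2351.2
uz = 2351.2 * sqrt(0.046225^2 + 0.054042^2) = 167.203

167.203


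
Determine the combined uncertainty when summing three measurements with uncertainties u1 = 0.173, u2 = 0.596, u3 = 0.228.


For a sum of independent quantities, uc = sqrt(u1^2 + u2^2 + u3^2).
uc = sqrt(0.173^2 + 0.596^2 + 0.228^2)
uc = sqrt(0.029929 + 0.355216 + 0.051984)
uc = 0.6612

0.6612


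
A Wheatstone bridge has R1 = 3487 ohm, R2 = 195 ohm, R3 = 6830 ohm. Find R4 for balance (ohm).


At balance: R1*R4 = R2*R3, so R4 = R2*R3/R1.
R4 = 195 * 6830 / 3487
R4 = 1331850 / 3487
R4 = 381.95 ohm

381.95 ohm


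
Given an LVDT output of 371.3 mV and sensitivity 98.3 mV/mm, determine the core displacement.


Displacement = Vout / sensitivity.
d = 371.3 / 98.3
d = 3.777 mm

3.777 mm


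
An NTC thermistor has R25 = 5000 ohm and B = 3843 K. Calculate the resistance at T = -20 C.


NTC thermistor equation: Rt = R25 * exp(B * (1/T - 1/T25)).
T in Kelvin: 253.15 K, T25 = 298.15 K
1/T - 1/T25 = 1/253.15 - 1/298.15 = 0.00059621
B * (1/T - 1/T25) = 3843 * 0.00059621 = 2.2912
Rt = 5000 * exp(2.2912) = 49435.8 ohm

49435.8 ohm


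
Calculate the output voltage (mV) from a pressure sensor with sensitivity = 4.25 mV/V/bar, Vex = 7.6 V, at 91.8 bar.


Output = sensitivity * Vex * P.
Vout = 4.25 * 7.6 * 91.8
Vout = 32.3 * 91.8
Vout = 2965.14 mV

2965.14 mV


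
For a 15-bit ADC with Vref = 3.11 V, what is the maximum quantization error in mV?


The maximum quantization error is +/- LSB/2.
LSB = Vref / 2^n = 3.11 / 32768 = 9.491e-05 V
Max error = LSB / 2 = 9.491e-05 / 2 = 4.745e-05 V
Max error = 0.0475 mV

0.0475 mV


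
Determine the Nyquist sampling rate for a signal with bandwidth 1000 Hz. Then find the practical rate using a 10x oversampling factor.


By Nyquist theorem, fs_min = 2 * fmax.
fs_min = 2 * 1000 = 2000 Hz
Practical rate = 10 * fs_min = 10 * 2000 = 20000 Hz

fs_min = 2000 Hz, fs_practical = 20000 Hz


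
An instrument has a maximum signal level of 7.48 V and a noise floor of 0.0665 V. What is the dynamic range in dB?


Dynamic range = 20 * log10(Vmax / Vnoise).
DR = 20 * log10(7.48 / 0.0665)
DR = 20 * log10(112.48)
DR = 41.02 dB

41.02 dB


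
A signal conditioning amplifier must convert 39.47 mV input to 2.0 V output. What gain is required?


Gain = Vout / Vin (converting to same units).
G = 2.0 V / 39.47 mV
G = 2000.0 mV / 39.47 mV
G = 50.67

50.67


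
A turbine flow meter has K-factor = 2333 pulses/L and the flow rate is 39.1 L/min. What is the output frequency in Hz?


Frequency = K * Q / 60 (converting L/min to L/s).
f = 2333 * 39.1 / 60
f = 91220.3 / 60
f = 1520.34 Hz

1520.34 Hz


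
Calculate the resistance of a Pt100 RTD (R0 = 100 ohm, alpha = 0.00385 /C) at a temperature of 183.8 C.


The RTD equation: Rt = R0 * (1 + alpha * T).
Rt = 100 * (1 + 0.00385 * 183.8)
Rt = 100 * (1 + 0.70763)
Rt = 100 * 1.70763
Rt = 170.763 ohm

170.763 ohm


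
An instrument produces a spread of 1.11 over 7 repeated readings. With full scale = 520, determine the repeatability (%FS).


Repeatability = (spread / full scale) * 100%.
R = (1.11 / 520) * 100
R = 0.213 %FS

0.213 %FS


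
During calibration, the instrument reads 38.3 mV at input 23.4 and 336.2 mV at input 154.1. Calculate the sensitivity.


Sensitivity = (y2 - y1) / (x2 - x1).
S = (336.2 - 38.3) / (154.1 - 23.4)
S = 297.9 / 130.7
S = 2.2793 mV/unit

2.2793 mV/unit


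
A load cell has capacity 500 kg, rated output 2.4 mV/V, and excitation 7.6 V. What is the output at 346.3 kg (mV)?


Vout = rated_output * Vex * (load / capacity).
Vout = 2.4 * 7.6 * (346.3 / 500)
Vout = 2.4 * 7.6 * 0.6926
Vout = 12.633 mV

12.633 mV


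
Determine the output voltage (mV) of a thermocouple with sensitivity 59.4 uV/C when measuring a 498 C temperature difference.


The thermocouple output V = sensitivity * dT.
V = 59.4 uV/C * 498 C
V = 29581.2 uV
V = 29.581 mV

29.581 mV


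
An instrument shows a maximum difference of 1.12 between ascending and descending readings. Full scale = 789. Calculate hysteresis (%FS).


Hysteresis = (max difference / full scale) * 100%.
H = (1.12 / 789) * 100
H = 0.142 %FS

0.142 %FS


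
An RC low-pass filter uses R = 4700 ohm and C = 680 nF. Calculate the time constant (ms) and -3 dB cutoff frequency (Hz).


Time constant: tau = R * C.
tau = 4700 * 6.80e-07 = 0.003196 s
tau = 3.196 ms
Cutoff frequency: fc = 1 / (2*pi*R*C).
fc = 1 / (2*pi*0.003196) = 49.8 Hz

tau = 3.196 ms, fc = 49.8 Hz


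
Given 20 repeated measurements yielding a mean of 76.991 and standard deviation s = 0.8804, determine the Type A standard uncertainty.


The standard uncertainty for Type A evaluation is u = s / sqrt(n).
u = 0.8804 / sqrt(20)
u = 0.8804 / 4.4721
u = 0.1969

0.1969


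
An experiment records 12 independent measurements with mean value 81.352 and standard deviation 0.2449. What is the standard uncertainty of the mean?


The standard uncertainty for Type A evaluation is u = s / sqrt(n).
u = 0.2449 / sqrt(12)
u = 0.2449 / 3.4641
u = 0.0707

0.0707


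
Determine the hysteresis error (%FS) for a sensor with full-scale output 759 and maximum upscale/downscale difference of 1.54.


Hysteresis = (max difference / full scale) * 100%.
H = (1.54 / 759) * 100
H = 0.203 %FS

0.203 %FS


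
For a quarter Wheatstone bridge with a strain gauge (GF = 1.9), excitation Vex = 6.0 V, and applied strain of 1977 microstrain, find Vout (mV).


Quarter bridge output: Vout = (GF * epsilon * Vex) / 4.
Vout = (1.9 * 1977e-6 * 6.0) / 4
Vout = 0.0225378 / 4 V
Vout = 0.00563445 V = 5.6344 mV

5.6344 mV


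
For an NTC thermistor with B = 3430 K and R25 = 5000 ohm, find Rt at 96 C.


NTC thermistor equation: Rt = R25 * exp(B * (1/T - 1/T25)).
T in Kelvin: 369.15 K, T25 = 298.15 K
1/T - 1/T25 = 1/369.15 - 1/298.15 = -0.00064509
B * (1/T - 1/T25) = 3430 * -0.00064509 = -2.2127
Rt = 5000 * exp(-2.2127) = 547.0 ohm

547.0 ohm


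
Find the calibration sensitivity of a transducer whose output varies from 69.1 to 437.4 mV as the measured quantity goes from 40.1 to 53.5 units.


Sensitivity = (y2 - y1) / (x2 - x1).
S = (437.4 - 69.1) / (53.5 - 40.1)
S = 368.3 / 13.4
S = 27.4851 mV/unit

27.4851 mV/unit


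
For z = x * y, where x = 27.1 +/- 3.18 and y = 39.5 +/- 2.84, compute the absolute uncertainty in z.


For a product z = x*y, the relative uncertainty is:
uz/z = sqrt((ux/x)^2 + (uy/y)^2)
Relative uncertainties: ux/x = 3.18/27.1 = 0.117343
uy/y = 2.84/39.5 = 0.071899
z = 27.1 * 39.5 = 1070.5
uz = 1070.5 * sqrt(0.117343^2 + 0.071899^2) = 147.314

147.314


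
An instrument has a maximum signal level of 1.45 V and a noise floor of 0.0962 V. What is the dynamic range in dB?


Dynamic range = 20 * log10(Vmax / Vnoise).
DR = 20 * log10(1.45 / 0.0962)
DR = 20 * log10(15.07)
DR = 23.56 dB

23.56 dB


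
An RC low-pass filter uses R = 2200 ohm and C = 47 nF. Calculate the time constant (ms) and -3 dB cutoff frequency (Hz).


Time constant: tau = R * C.
tau = 2200 * 4.70e-08 = 0.0001034 s
tau = 0.1034 ms
Cutoff frequency: fc = 1 / (2*pi*R*C).
fc = 1 / (2*pi*0.0001034) = 1539.22 Hz

tau = 0.1034 ms, fc = 1539.22 Hz


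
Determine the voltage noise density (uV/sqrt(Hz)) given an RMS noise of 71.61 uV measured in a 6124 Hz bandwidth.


Noise spectral density = Vrms / sqrt(BW).
NSD = 71.61 / sqrt(6124)
NSD = 71.61 / 78.256
NSD = 0.9151 uV/sqrt(Hz)

0.9151 uV/sqrt(Hz)


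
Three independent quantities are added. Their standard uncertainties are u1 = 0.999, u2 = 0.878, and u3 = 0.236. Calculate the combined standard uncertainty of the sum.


For a sum of independent quantities, uc = sqrt(u1^2 + u2^2 + u3^2).
uc = sqrt(0.999^2 + 0.878^2 + 0.236^2)
uc = sqrt(0.998001 + 0.770884 + 0.055696)
uc = 1.3508

1.3508


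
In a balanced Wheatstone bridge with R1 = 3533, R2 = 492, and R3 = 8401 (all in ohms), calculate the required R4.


At balance: R1*R4 = R2*R3, so R4 = R2*R3/R1.
R4 = 492 * 8401 / 3533
R4 = 4133292 / 3533
R4 = 1169.91 ohm

1169.91 ohm


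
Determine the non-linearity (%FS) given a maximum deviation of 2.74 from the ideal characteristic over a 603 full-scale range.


Linearity error = (max deviation / full scale) * 100%.
Linearity = (2.74 / 603) * 100
Linearity = 0.454 %FS

0.454 %FS


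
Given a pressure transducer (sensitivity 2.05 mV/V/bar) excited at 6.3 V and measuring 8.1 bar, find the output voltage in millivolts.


Output = sensitivity * Vex * P.
Vout = 2.05 * 6.3 * 8.1
Vout = 12.915 * 8.1
Vout = 104.61 mV

104.61 mV


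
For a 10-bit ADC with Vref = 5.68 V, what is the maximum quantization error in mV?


The maximum quantization error is +/- LSB/2.
LSB = Vref / 2^n = 5.68 / 1024 = 0.00554687 V
Max error = LSB / 2 = 0.00554687 / 2 = 0.00277344 V
Max error = 2.7734 mV

2.7734 mV


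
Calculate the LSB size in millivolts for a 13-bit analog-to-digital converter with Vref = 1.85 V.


The resolution (LSB) of an ADC is Vref / 2^n.
LSB = 1.85 / 2^13
LSB = 1.85 / 8192
LSB = 0.00022583 V = 0.22583008 mV

0.22583008 mV


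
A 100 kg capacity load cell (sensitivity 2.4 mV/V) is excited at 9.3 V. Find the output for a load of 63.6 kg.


Vout = rated_output * Vex * (load / capacity).
Vout = 2.4 * 9.3 * (63.6 / 100)
Vout = 2.4 * 9.3 * 0.636
Vout = 14.196 mV

14.196 mV


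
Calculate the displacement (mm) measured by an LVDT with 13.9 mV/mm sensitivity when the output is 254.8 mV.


Displacement = Vout / sensitivity.
d = 254.8 / 13.9
d = 18.331 mm

18.331 mm


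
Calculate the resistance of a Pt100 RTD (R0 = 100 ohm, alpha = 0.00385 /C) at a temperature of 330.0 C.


The RTD equation: Rt = R0 * (1 + alpha * T).
Rt = 100 * (1 + 0.00385 * 330.0)
Rt = 100 * (1 + 1.2705)
Rt = 100 * 2.2705
Rt = 227.05 ohm

227.05 ohm


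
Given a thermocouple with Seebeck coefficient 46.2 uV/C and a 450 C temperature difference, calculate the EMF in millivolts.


The thermocouple output V = sensitivity * dT.
V = 46.2 uV/C * 450 C
V = 20790.0 uV
V = 20.79 mV

20.79 mV


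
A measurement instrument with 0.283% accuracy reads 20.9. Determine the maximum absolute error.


Absolute error = (accuracy% / 100) * reading.
Error = (0.283 / 100) * 20.9
Error = 0.00283 * 20.9
Error = 0.0591

0.0591


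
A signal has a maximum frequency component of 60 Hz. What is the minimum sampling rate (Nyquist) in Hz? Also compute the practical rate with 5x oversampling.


By Nyquist theorem, fs_min = 2 * fmax.
fs_min = 2 * 60 = 120 Hz
Practical rate = 5 * fs_min = 5 * 120 = 600 Hz

fs_min = 120 Hz, fs_practical = 600 Hz


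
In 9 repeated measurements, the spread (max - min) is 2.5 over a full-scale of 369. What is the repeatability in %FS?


Repeatability = (spread / full scale) * 100%.
R = (2.5 / 369) * 100
R = 0.678 %FS

0.678 %FS


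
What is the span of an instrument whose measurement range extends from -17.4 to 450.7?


Span = upper range - lower range.
Span = 450.7 - (-17.4)
Span = 468.1

468.1


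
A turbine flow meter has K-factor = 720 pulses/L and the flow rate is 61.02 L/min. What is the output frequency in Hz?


Frequency = K * Q / 60 (converting L/min to L/s).
f = 720 * 61.02 / 60
f = 43934.4 / 60
f = 732.24 Hz

732.24 Hz


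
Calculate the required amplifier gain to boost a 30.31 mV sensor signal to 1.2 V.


Gain = Vout / Vin (converting to same units).
G = 1.2 V / 30.31 mV
G = 1200.0 mV / 30.31 mV
G = 39.59

39.59


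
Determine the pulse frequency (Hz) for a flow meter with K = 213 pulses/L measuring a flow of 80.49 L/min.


Frequency = K * Q / 60 (converting L/min to L/s).
f = 213 * 80.49 / 60
f = 17144.37 / 60
f = 285.74 Hz

285.74 Hz


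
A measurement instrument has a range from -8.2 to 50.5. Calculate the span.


Span = upper range - lower range.
Span = 50.5 - (-8.2)
Span = 58.7

58.7


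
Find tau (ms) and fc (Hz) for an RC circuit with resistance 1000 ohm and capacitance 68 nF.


Time constant: tau = R * C.
tau = 1000 * 6.80e-08 = 6.8e-05 s
tau = 0.068 ms
Cutoff frequency: fc = 1 / (2*pi*R*C).
fc = 1 / (2*pi*6.8e-05) = 2340.51 Hz

tau = 0.068 ms, fc = 2340.51 Hz


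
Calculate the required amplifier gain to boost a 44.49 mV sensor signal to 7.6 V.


Gain = Vout / Vin (converting to same units).
G = 7.6 V / 44.49 mV
G = 7600.0 mV / 44.49 mV
G = 170.82

170.82


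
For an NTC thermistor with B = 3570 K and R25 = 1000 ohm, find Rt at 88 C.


NTC thermistor equation: Rt = R25 * exp(B * (1/T - 1/T25)).
T in Kelvin: 361.15 K, T25 = 298.15 K
1/T - 1/T25 = 1/361.15 - 1/298.15 = -0.00058508
B * (1/T - 1/T25) = 3570 * -0.00058508 = -2.0887
Rt = 1000 * exp(-2.0887) = 123.8 ohm

123.8 ohm
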